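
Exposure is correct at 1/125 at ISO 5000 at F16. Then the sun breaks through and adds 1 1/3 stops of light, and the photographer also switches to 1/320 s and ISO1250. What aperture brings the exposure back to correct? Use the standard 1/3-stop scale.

f/8

Scene light: 1 1/3 stops brighter.
Shutter speed: 1/125 → 1/160 → 1/200 → 1/250 → 1/320 — 1 1/3 stops faster (darker).
ISO: 5000 → 4000 → 3200 → 2500 → 2000 → 1600 → 1250 — 2 stops dropped (darker).
Net so far: 2 stops darker. Aperture: f/16 → f/14 → f/13 → f/11 → f/10 → f/9 → f/8.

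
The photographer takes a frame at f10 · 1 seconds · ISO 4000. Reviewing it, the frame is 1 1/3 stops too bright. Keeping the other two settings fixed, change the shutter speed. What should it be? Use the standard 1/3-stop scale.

0.4 s

Overexposed by 1 1/3 stops → need 1 1/3 stops darker.
Shutter speed: 1 → 0.8 → 0.6 → 0.5 → 0.4.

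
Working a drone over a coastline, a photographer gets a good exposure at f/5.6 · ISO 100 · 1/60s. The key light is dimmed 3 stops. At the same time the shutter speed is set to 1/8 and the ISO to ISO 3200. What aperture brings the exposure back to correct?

Scene light: 3 stops darker.
Shutter speed: 1/60 → 1/30 → 1/15 → 1/8 — 3 stops slower (brighter).
ISO: 100 → 200 → 400 → 800 → 1600 → 3200 — 5 stops higher (brighter).
Net so far: 5 stops brighter. Aperture: f/5.6 → f/8 → f/11 → f/16 → f/22 → f/32.

f/32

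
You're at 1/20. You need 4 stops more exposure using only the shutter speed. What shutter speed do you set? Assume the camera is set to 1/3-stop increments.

0.8 s

Shutter speed: 1/20 → 1/15 → 1/13 → 1/10 → 1/8 → 1/6 → 1/5 → 1/4 → 0.3 → 0.4 → 0.5 → 0.6 → 0.8 — 4 stops longer (brighter).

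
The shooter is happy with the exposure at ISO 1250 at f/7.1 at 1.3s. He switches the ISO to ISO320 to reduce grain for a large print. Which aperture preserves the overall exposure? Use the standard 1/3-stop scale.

ISO: 1250 → 1000 → 800 → 640 → 500 → 400 → 320 — 2 stops dropped (darker).
Need 2 stops brighter from the aperture: f/7.1 → f/6.3 → f/5.6 → f/5 → f/4.5 → f/4 → f/3.5.

f/3.5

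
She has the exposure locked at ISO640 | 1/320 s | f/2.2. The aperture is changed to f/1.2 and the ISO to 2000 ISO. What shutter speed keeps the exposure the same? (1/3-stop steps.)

Aperture: f/2.2 → f/2 → f/1.8 → f/1.6 → f/1.4 → f/1.2 — 1 2/3 stops larger aperture (brighter).
ISO: 640 → 800 → 1000 → 1250 → 1600 → 2000 — 1 2/3 stops higher (brighter).
Net change so far: 3 1/3 stops brighter. Offset with the shutter speed: 1/320 → 1/400 → 1/500 → 1/640 → 1/800 → 1/1000 → 1/1250 → 1/1600 → 1/2000 → 1/2500 → 1/3200.

1/3200s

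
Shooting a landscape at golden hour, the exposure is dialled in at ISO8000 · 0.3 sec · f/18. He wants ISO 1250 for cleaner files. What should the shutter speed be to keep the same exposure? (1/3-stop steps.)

ISO: 8000 → 6400 → 5000 → 4000 → 3200 → 2500 → 2000 → 1600 → 1250 — 2 2/3 stops lower (darker).
Need 2 2/3 stops brighter from the shutter speed: 0.3 → 0.4 → 0.5 → 0.6 → 0.8 → 1 → 1.3 → 1.6 → 2.

2 s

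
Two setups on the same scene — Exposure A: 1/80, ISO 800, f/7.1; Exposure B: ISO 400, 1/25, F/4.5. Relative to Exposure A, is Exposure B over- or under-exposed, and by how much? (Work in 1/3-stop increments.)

2 stops brighter

Aperture: f/7.1 → f/6.3 → f/5.6 → f/5 → f/4.5 — 1 1/3 stops opened up (brighter).
Shutter speed: 1/80 → 1/60 → 1/50 → 1/40 → 1/30 → 1/25 — 1 2/3 stops slower (brighter).
ISO: 800 → 640 → 500 → 400 — 1 stop dropped (darker).
Net: +1 1/3 +1 2/3 −1 = +2 stops.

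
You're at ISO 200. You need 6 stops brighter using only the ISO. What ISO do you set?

ISO: 200 → 400 → 800 → 1600 → 3200 → 6400 → 12800 — 6 stops higher (brighter).

ISO 12800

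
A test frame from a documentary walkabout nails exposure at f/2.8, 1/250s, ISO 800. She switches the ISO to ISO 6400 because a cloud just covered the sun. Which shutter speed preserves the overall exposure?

ISO: 800 → 1600 → 3200 → 6400 — 3 stops raised (brighter).
Need 3 stops darker from the shutter speed: 1/250 → 1/500 → 1/1000 → 1/2000.

1/2000s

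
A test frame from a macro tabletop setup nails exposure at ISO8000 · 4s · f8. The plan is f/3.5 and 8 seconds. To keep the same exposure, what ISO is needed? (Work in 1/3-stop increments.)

ISO 800

Aperture: f/8 → f/7.1 → f/6.3 → f/5.6 → f/5 → f/4.5 → f/4 → f/3.5 — 2 1/3 stops larger aperture (brighter).
Shutter speed: 4 → 5 → 6 → 8 — 1 stop longer (brighter).
Net change so far: 3 1/3 stops brighter. Offset with the ISO: 8000 → 6400 → 5000 → 4000 → 3200 → 2500 → 2000 → 1600 → 1250 → 1000 → 800.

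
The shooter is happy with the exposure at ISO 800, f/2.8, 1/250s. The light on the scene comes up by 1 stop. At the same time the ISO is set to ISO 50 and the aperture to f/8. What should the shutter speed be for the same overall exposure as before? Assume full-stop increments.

Scene light: 1 stop brighter.
ISO: 800 → 400 → 200 → 100 → 50 — 4 stops dropped (darker).
Aperture: f/2.8 → f/4 → f/5.6 → f/8 — 3 stops narrower (darker).
Net so far: 6 stops darker. Shutter speed: 1/250 → 1/125 → 1/60 → 1/30 → 1/15 → 1/8 → 1/4.

1/4s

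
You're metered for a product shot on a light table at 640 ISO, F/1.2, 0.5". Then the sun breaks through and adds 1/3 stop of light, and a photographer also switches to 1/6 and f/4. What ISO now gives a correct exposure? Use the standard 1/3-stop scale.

Scene light: 1/3 stop brighter.
Shutter speed: 0.5 → 0.4 → 0.3 → 1/4 → 1/5 → 1/6 — 1 2/3 stops shorter (darker).
Aperture: f/1.2 → f/1.4 → f/1.6 → f/1.8 → f/2 → f/2.2 → f/2.5 → f/2.8 → f/3.2 → f/3.5 → f/4 — 3 1/3 stops stopped down (darker).
Net so far: 4 2/3 stops darker. ISO: 640 → 800 → 1000 → 1250 → 1600 → 2000 → 2500 → 3200 → 4000 → 5000 → 6400 → 8000 → 10000 → 12800 → 16000.

ISO 16000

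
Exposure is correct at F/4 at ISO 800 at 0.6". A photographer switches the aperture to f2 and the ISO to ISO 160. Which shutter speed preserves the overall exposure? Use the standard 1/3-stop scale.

Aperture: f/4 → f/3.5 → f/3.2 → f/2.8 → f/2.5 → f/2.2 → f/2 — 2 stops wider (brighter).
ISO: 800 → 640 → 500 → 400 → 320 → 250 → 200 → 160 — 2 1/3 stops dropped (darker).
Net change so far: 1/3 stop darker. Offset with the shutter speed: 0.6 → 0.8.

0.8 s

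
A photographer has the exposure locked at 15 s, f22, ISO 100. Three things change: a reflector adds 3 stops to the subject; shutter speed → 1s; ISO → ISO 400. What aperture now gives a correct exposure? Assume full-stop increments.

Scene light: 3 stops brighter.
Shutter speed: 15 → 8 → 4 → 2 → 1 — 4 stops shorter (darker).
ISO: 100 → 200 → 400 — 2 stops raised (brighter).
Net so far: 1 stop brighter. Aperture: f/22 → f/32.

f/32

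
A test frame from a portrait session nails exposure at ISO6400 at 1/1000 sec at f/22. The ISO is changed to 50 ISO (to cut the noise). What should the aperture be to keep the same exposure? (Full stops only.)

ISO: 6400 → 3200 → 1600 → 800 → 400 → 200 → 100 → 50 — 7 stops dropped (darker).
Need 7 stops brighter from the aperture: f/22 → f/16 → f/11 → f/8 → f/5.6 → f/4 → f/2.8 → f/2.

f/2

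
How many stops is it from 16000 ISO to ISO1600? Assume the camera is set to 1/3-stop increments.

16000 → 12800 → 10000 → 8000 → 6400 → 5000 → 4000 → 3200 → 2500 → 2000 → 1600 — count the steps: 10 third-stops = 3 1/3 stops.

3 1/3 stops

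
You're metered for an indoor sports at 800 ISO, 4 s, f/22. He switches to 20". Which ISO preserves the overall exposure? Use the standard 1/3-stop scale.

Shutter speed: 4 → 5 → 6 → 8 → 10 → 13 → 15 → 20 — 2 1/3 stops slower (brighter).
Need 2 1/3 stops darker from the ISO: 800 → 640 → 500 → 400 → 320 → 250 → 200 → 160.

ISO 160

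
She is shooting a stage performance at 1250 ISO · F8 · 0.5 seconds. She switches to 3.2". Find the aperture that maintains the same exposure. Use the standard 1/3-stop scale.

f/20

Shutter speed: 0.5 → 0.6 → 0.8 → 1 → 1.3 → 1.6 → 2 → 2.5 → 3.2 — 2 2/3 stops slower (brighter).
Need 2 2/3 stops darker from the aperture: f/8 → f/9 → f/10 → f/11 → f/13 → f/14 → f/16 → f/18 → f/20.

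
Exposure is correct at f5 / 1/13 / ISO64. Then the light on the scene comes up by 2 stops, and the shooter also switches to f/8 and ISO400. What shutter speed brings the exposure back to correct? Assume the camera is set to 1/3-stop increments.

1/125s

Scene light: 2 stops brighter.
Aperture: f/5 → f/5.6 → f/6.3 → f/7.1 → f/8 — 1 1/3 stops stopped down (darker).
ISO: 64 → 80 → 100 → 125 → 160 → 200 → 250 → 320 → 400 — 2 2/3 stops raised (brighter).
Net so far: 3 1/3 stops brighter. Shutter speed: 1/13 → 1/15 → 1/20 → 1/25 → 1/30 → 1/40 → 1/50 → 1/60 → 1/80 → 1/100 → 1/125.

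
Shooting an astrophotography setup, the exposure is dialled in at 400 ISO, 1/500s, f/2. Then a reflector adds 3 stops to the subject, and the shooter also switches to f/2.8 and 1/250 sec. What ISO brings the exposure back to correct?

Scene light: 3 stops brighter.
Aperture: f/2 → f/2.8 — 1 stop narrower (darker).
Shutter speed: 1/500 → 1/250 — 1 stop longer (brighter).
Net so far: 3 stops brighter. ISO: 400 → 200 → 100 → 50.

ISO 50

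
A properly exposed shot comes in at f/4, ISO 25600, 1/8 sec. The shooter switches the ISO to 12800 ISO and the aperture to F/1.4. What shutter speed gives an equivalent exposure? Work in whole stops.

ISO: 25600 → 12800 — 1 stop lower (darker).
Aperture: f/4 → f/2.8 → f/2 → f/1.4 — 3 stops wider (brighter).
Net change so far: 2 stops brighter. Offset with the shutter speed: 1/8 → 1/15 → 1/30.

1/30s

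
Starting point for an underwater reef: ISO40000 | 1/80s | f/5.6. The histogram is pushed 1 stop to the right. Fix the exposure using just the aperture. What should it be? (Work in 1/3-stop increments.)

Overexposed by 1 stop → need 1 stop darker.
Aperture: f/5.6 → f/6.3 → f/7.1 → f/8.

f/8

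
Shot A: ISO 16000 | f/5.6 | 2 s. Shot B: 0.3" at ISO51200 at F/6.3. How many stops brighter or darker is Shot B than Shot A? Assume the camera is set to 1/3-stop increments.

Aperture: f/5.6 → f/6.3 — 1/3 stop smaller aperture (darker).
Shutter speed: 2 → 1.6 → 1.3 → 1 → 0.8 → 0.6 → 0.5 → 0.4 → 0.3 — 2 2/3 stops shorter (darker).
ISO: 16000 → 20000 → 25600 → 32000 → 40000 → 51200 — 1 2/3 stops raised (brighter).
Net: −1/3 −2 2/3 +1 2/3 = −1 1/3 stops.

1 1/3 stops darker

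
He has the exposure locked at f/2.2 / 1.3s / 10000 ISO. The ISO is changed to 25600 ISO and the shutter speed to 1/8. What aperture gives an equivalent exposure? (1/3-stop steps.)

f/1.1

ISO: 10000 → 12800 → 16000 → 20000 → 25600 — 1 1/3 stops higher (brighter).
Shutter speed: 1.3 → 1 → 0.8 → 0.6 → 0.5 → 0.4 → 0.3 → 1/4 → 1/5 → 1/6 → 1/8 — 3 1/3 stops shorter (darker).
Net change so far: 2 stops darker. Offset with the aperture: f/2.2 → f/2 → f/1.8 → f/1.6 → f/1.4 → f/1.2 → f/1.1.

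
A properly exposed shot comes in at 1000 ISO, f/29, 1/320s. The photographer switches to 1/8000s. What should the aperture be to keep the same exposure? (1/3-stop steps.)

f/5.6

Shutter speed: 1/320 → 1/400 → 1/500 → 1/640 → 1/800 → 1/1000 → 1/1250 → 1/1600 → 1/2000 → 1/2500 → 1/3200 → 1/4000 → 1/5000 → 1/6400 → 1/8000 — 4 2/3 stops shorter (darker).
Need 4 2/3 stops brighter from the aperture: f/29 → f/25 → f/22 → f/20 → f/18 → f/16 → f/14 → f/13 → f/11 → f/10 → f/9 → f/8 → f/7.1 → f/6.3 → f/5.6.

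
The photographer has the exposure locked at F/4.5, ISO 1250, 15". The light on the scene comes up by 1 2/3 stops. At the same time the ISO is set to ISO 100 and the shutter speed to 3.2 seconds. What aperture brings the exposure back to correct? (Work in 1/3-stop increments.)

f/1.0

Scene light: 1 2/3 stops brighter.
ISO: 1250 → 1000 → 800 → 640 → 500 → 400 → 320 → 250 → 200 → 160 → 125 → 100 — 3 2/3 stops dropped (darker).
Shutter speed: 15 → 13 → 10 → 8 → 6 → 5 → 4 → 3.2 — 2 1/3 stops faster (darker).
Net so far: 4 1/3 stops darker. Aperture: f/4.5 → f/4 → f/3.5 → f/3.2 → f/2.8 → f/2.5 → f/2.2 → f/2 → f/1.8 → f/1.6 → f/1.4 → f/1.2 → f/1.1 → f/1.0.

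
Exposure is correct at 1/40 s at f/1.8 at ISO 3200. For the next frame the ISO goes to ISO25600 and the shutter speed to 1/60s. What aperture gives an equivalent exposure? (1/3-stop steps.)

ISO: 3200 → 4000 → 5000 → 6400 → 8000 → 10000 → 12800 → 16000 → 20000 → 25600 — 3 stops higher (brighter).
Shutter speed: 1/40 → 1/50 → 1/60 — 2/3 stop shorter (darker).
Net change so far: 2 1/3 stops brighter. Offset with the aperture: f/1.8 → f/2 → f/2.2 → f/2.5 → f/2.8 → f/3.2 → f/3.5 → f/4.

f/4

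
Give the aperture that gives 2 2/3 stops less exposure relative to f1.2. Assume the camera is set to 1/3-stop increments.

f/3.2

Aperture: f/1.2 → f/1.4 → f/1.6 → f/1.8 → f/2 → f/2.2 → f/2.5 → f/2.8 → f/3.2 — 2 2/3 stops narrower (darker).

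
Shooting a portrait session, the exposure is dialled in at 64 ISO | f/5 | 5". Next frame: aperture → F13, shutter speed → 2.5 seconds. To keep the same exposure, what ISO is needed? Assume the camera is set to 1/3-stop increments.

Aperture: f/5 → f/5.6 → f/6.3 → f/7.1 → f/8 → f/9 → f/10 → f/11 → f/13 — 2 2/3 stops smaller aperture (darker).
Shutter speed: 5 → 4 → 3.2 → 2.5 — 1 stop shorter (darker).
Net change so far: 3 2/3 stops darker. Offset with the ISO: 64 → 80 → 100 → 125 → 160 → 200 → 250 → 320 → 400 → 500 → 640 → 800.

ISO 800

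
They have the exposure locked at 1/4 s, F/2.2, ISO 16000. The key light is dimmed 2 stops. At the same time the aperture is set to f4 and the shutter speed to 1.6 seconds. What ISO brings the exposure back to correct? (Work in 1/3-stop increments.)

Scene light: 2 stops darker.
Aperture: f/2.2 → f/2.5 → f/2.8 → f/3.2 → f/3.5 → f/4 — 1 2/3 stops stopped down (darker).
Shutter speed: 1/4 → 0.3 → 0.4 → 0.5 → 0.6 → 0.8 → 1 → 1.3 → 1.6 — 2 2/3 stops longer (brighter).
Net so far: 1 stop darker. ISO: 16000 → 20000 → 25600 → 32000.

ISO 32000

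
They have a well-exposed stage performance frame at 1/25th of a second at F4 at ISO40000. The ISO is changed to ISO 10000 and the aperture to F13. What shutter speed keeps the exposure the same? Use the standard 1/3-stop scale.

1.6 s

ISO: 40000 → 32000 → 25600 → 20000 → 16000 → 12800 → 10000 — 2 stops dropped (darker).
Aperture: f/4 → f/4.5 → f/5 → f/5.6 → f/6.3 → f/7.1 → f/8 → f/9 → f/10 → f/11 → f/13 — 3 1/3 stops stopped down (darker).
Net change so far: 5 1/3 stops darker. Offset with the shutter speed: 1/25 → 1/20 → 1/15 → 1/13 → 1/10 → 1/8 → 1/6 → 1/5 → 1/4 → 0.3 → 0.4 → 0.5 → 0.6 → 0.8 → 1 → 1.3 → 1.6.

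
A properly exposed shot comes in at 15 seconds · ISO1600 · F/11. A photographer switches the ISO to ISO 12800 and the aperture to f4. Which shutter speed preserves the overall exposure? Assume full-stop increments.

ISO: 1600 → 3200 → 6400 → 12800 — 3 stops higher (brighter).
Aperture: f/11 → f/8 → f/5.6 → f/4 — 3 stops opened up (brighter).
Net change so far: 6 stops brighter. Offset with the shutter speed: 15 → 8 → 4 → 2 → 1 → 1/2 → 1/4.

1/4s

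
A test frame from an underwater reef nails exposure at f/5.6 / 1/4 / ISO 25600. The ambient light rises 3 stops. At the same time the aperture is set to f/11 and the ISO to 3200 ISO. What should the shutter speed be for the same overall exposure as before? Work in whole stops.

Scene light: 3 stops brighter.
Aperture: f/5.6 → f/8 → f/11 — 2 stops smaller aperture (darker).
ISO: 25600 → 12800 → 6400 → 3200 — 3 stops lower (darker).
Net so far: 2 stops darker. Shutter speed: 1/4 → 1/2 → 1.

1 s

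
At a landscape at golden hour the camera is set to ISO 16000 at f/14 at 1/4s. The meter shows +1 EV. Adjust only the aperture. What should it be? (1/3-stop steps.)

Overexposed by 1 stop → need 1 stop darker.
Aperture: f/14 → f/16 → f/18 → f/20.

f/20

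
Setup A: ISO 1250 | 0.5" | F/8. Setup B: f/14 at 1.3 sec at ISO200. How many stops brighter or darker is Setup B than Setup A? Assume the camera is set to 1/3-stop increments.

Aperture: f/8 → f/9 → f/10 → f/11 → f/13 → f/14 — 1 2/3 stops smaller aperture (darker).
Shutter speed: 0.5 → 0.6 → 0.8 → 1 → 1.3 — 1 1/3 stops longer (brighter).
ISO: 1250 → 1000 → 800 → 640 → 500 → 400 → 320 → 250 → 200 — 2 2/3 stops lower (darker).
Net: −1 2/3 +1 1/3 −2 2/3 = −3 stops.

3 stops darker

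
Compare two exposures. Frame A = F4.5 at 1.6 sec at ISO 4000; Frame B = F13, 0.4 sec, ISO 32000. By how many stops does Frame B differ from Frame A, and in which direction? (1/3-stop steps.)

2 stops darker

Aperture: f/4.5 → f/5 → f/5.6 → f/6.3 → f/7.1 → f/8 → f/9 → f/10 → f/11 → f/13 — 3 stops narrower (darker).
Shutter speed: 1.6 → 1.3 → 1 → 0.8 → 0.6 → 0.5 → 0.4 — 2 stops faster (darker).
ISO: 4000 → 5000 → 6400 → 8000 → 10000 → 12800 → 16000 → 20000 → 25600 → 32000 — 3 stops higher (brighter).
Net: −3 −2 +3 = −2 stops.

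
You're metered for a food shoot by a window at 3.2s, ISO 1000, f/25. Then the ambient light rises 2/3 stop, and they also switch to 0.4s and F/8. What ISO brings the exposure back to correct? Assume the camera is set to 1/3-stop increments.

Scene light: 2/3 stop brighter.
Shutter speed: 3.2 → 2.5 → 2 → 1.6 → 1.3 → 1 → 0.8 → 0.6 → 0.5 → 0.4 — 3 stops faster (darker).
Aperture: f/25 → f/22 → f/20 → f/18 → f/16 → f/14 → f/13 → f/11 → f/10 → f/9 → f/8 — 3 1/3 stops opened up (brighter).
Net so far: 1 stop brighter. ISO: 1000 → 800 → 640 → 500.

ISO 500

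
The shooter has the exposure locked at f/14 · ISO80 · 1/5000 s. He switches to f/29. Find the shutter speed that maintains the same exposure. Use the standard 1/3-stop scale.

1/1250s

Aperture: f/14 → f/16 → f/18 → f/20 → f/22 → f/25 → f/29 — 2 stops narrower (darker).
Need 2 stops brighter from the shutter speed: 1/5000 → 1/4000 → 1/3200 → 1/2500 → 1/2000 → 1/1600 → 1/1250.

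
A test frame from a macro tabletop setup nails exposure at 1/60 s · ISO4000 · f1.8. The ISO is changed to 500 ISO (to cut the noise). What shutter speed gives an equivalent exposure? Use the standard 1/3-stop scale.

ISO: 4000 → 3200 → 2500 → 2000 → 1600 → 1250 → 1000 → 800 → 640 → 500 — 3 stops dropped (darker).
Need 3 stops brighter from the shutter speed: 1/60 → 1/50 → 1/40 → 1/30 → 1/25 → 1/20 → 1/15 → 1/13 → 1/10 → 1/8.

1/8s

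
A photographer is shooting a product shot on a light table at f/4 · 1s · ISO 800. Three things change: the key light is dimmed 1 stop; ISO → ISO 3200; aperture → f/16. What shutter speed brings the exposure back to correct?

8 s

Scene light: 1 stop darker.
ISO: 800 → 1600 → 3200 — 2 stops higher (brighter).
Aperture: f/4 → f/5.6 → f/8 → f/11 → f/16 — 4 stops stopped down (darker).
Net so far: 3 stops darker. Shutter speed: 1 → 2 → 4 → 8.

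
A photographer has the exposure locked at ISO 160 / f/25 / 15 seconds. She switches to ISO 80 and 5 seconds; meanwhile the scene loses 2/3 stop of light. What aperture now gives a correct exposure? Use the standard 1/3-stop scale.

f/8

Scene light: 2/3 stop darker.
ISO: 160 → 125 → 100 → 80 — 1 stop dropped (darker).
Shutter speed: 15 → 13 → 10 → 8 → 6 → 5 — 1 2/3 stops faster (darker).
Net so far: 3 1/3 stops darker. Aperture: f/25 → f/22 → f/20 → f/18 → f/16 → f/14 → f/13 → f/11 → f/10 → f/9 → f/8.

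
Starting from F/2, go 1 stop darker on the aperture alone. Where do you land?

f/2.8

Aperture: f/2 → f/2.8 — 1 stop narrower (darker).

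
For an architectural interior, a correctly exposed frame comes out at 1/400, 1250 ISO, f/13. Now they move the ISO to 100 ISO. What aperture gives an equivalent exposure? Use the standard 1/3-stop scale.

ISO: 1250 → 1000 → 800 → 640 → 500 → 400 → 320 → 250 → 200 → 160 → 125 → 100 — 3 2/3 stops lower (darker).
Need 3 2/3 stops brighter from the aperture: f/13 → f/11 → f/10 → f/9 → f/8 → f/7.1 → f/6.3 → f/5.6 → f/5 → f/4.5 → f/4 → f/3.5.

f/3.5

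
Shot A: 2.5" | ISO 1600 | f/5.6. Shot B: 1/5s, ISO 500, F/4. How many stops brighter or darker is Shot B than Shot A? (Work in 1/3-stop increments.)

4 1/3 stops darker

Aperture: f/5.6 → f/5 → f/4.5 → f/4 — 1 stop larger aperture (brighter).
Shutter speed: 2.5 → 2 → 1.6 → 1.3 → 1 → 0.8 → 0.6 → 0.5 → 0.4 → 0.3 → 1/4 → 1/5 — 3 2/3 stops faster (darker).
ISO: 1600 → 1250 → 1000 → 800 → 640 → 500 — 1 2/3 stops lower (darker).
Net: +1 −3 2/3 −1 2/3 = −4 1/3 stops.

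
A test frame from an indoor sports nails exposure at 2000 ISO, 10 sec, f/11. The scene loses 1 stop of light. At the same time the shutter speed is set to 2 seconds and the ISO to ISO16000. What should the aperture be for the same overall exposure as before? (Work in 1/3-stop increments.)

Scene light: 1 stop darker.
Shutter speed: 10 → 8 → 6 → 5 → 4 → 3.2 → 2.5 → 2 — 2 1/3 stops faster (darker).
ISO: 2000 → 2500 → 3200 → 4000 → 5000 → 6400 → 8000 → 10000 → 12800 → 16000 — 3 stops raised (brighter).
Net so far: 1/3 stop darker. Aperture: f/11 → f/10.

f/10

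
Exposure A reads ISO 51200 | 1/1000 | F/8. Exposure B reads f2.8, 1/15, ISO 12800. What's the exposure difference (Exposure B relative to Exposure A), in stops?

Aperture: f/8 → f/5.6 → f/4 → f/2.8 — 3 stops opened up (brighter).
Shutter speed: 1/1000 → 1/500 → 1/250 → 1/125 → 1/60 → 1/30 → 1/15 — 6 stops slower (brighter).
ISO: 51200 → 25600 → 12800 — 2 stops lower (darker).
Net: +3 +6 −2 = +7 stops.

7 stops brighter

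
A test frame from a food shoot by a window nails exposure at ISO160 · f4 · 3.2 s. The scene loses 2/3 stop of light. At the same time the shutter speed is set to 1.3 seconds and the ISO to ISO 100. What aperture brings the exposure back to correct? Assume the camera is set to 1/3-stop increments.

f/1.6

Scene light: 2/3 stop darker.
Shutter speed: 3.2 → 2.5 → 2 → 1.6 → 1.3 — 1 1/3 stops faster (darker).
ISO: 160 → 125 → 100 — 2/3 stop dropped (darker).
Net so far: 2 2/3 stops darker. Aperture: f/4 → f/3.5 → f/3.2 → f/2.8 → f/2.5 → f/2.2 → f/2 → f/1.8 → f/1.6.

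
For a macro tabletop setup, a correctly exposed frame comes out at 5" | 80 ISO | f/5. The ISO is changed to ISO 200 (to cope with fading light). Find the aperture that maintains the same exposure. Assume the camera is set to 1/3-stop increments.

ISO: 80 → 100 → 125 → 160 → 200 — 1 1/3 stops raised (brighter).
Need 1 1/3 stops darker from the aperture: f/5 → f/5.6 → f/6.3 → f/7.1 → f/8.

f/8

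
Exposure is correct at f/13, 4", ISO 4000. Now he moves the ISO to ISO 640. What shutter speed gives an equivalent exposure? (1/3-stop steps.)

25 s

ISO: 4000 → 3200 → 2500 → 2000 → 1600 → 1250 → 1000 → 800 → 640 — 2 2/3 stops lower (darker).
Need 2 2/3 stops brighter from the shutter speed: 4 → 5 → 6 → 8 → 10 → 13 → 15 → 20 → 25.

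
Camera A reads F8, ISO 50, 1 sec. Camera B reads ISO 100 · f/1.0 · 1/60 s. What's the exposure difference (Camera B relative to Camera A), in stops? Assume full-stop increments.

Aperture: f/8 → f/5.6 → f/4 → f/2.8 → f/2 → f/1.4 → f/1.0 — 6 stops opened up (brighter).
Shutter speed: 1 → 1/2 → 1/4 → 1/8 → 1/15 → 1/30 → 1/60 — 6 stops faster (darker).
ISO: 50 → 100 — 1 stop higher (brighter).
Net: +6 −6 +1 = +1 stop.

1 stop brighter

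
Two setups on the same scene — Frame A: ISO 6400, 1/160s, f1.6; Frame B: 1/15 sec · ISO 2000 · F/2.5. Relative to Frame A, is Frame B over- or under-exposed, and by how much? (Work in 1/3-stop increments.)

1/3 stop brighter

Aperture: f/1.6 → f/1.8 → f/2 → f/2.2 → f/2.5 — 1 1/3 stops smaller aperture (darker).
Shutter speed: 1/160 → 1/125 → 1/100 → 1/80 → 1/60 → 1/50 → 1/40 → 1/30 → 1/25 → 1/20 → 1/15 — 3 1/3 stops longer (brighter).
ISO: 6400 → 5000 → 4000 → 3200 → 2500 → 2000 — 1 2/3 stops lower (darker).
Net: −1 1/3 +3 1/3 −1 2/3 = +1/3 stops.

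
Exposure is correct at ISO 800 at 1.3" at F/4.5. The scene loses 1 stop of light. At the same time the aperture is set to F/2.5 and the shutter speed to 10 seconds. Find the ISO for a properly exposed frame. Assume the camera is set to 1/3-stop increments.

Scene light: 1 stop darker.
Aperture: f/4.5 → f/4 → f/3.5 → f/3.2 → f/2.8 → f/2.5 — 1 2/3 stops larger aperture (brighter).
Shutter speed: 1.3 → 1.6 → 2 → 2.5 → 3.2 → 4 → 5 → 6 → 8 → 10 — 3 stops longer (brighter).
Net so far: 3 2/3 stops brighter. ISO: 800 → 640 → 500 → 400 → 320 → 250 → 200 → 160 → 125 → 100 → 80 → 64.

ISO 64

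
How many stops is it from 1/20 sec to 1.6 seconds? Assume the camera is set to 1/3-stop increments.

5 stops

1/20 → 1/15 → 1/13 → 1/10 → 1/8 → 1/6 → 1/5 → 1/4 → 0.3 → 0.4 → 0.5 → 0.6 → 0.8 → 1 → 1.3 → 1.6 — count the steps: 15 third-stops = 5 stops.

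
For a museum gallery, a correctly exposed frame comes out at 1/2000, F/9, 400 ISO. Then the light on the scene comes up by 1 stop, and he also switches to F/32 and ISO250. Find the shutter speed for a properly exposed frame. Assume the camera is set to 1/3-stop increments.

1/200s

Scene light: 1 stop brighter.
Aperture: f/9 → f/10 → f/11 → f/13 → f/14 → f/16 → f/18 → f/20 → f/22 → f/25 → f/29 → f/32 — 3 2/3 stops smaller aperture (darker).
ISO: 400 → 320 → 250 — 2/3 stop dropped (darker).
Net so far: 3 1/3 stops darker. Shutter speed: 1/2000 → 1/1600 → 1/1250 → 1/1000 → 1/800 → 1/640 → 1/500 → 1/400 → 1/320 → 1/250 → 1/200.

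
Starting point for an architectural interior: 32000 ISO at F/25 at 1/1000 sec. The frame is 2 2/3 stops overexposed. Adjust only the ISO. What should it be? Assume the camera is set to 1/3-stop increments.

Overexposed by 2 2/3 stops → need 2 2/3 stops darker.
ISO: 32000 → 25600 → 20000 → 16000 → 12800 → 10000 → 8000 → 6400 → 5000.

ISO 5000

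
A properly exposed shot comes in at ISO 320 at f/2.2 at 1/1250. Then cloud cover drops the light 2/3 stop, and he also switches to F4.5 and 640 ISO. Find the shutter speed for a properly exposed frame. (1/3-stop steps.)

Scene light: 2/3 stop darker.
Aperture: f/2.2 → f/2.5 → f/2.8 → f/3.2 → f/3.5 → f/4 → f/4.5 — 2 stops smaller aperture (darker).
ISO: 320 → 400 → 500 → 640 — 1 stop raised (brighter).
Net so far: 1 2/3 stops darker. Shutter speed: 1/1250 → 1/1000 → 1/800 → 1/640 → 1/500 → 1/400.

1/400s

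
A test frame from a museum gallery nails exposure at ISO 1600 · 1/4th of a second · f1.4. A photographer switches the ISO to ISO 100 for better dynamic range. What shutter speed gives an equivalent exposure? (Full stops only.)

4 s

ISO: 1600 → 800 → 400 → 200 → 100 — 4 stops dropped (darker).
Need 4 stops brighter from the shutter speed: 1/4 → 1/2 → 1 → 2 → 4.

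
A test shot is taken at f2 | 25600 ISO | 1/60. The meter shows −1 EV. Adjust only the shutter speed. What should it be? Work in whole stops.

Underexposed by 1 stop → need 1 stop brighter.
Shutter speed: 1/60 → 1/30.

1/30s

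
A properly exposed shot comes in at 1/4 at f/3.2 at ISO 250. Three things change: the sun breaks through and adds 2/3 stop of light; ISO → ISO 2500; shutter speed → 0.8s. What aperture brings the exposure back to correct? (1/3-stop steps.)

Scene light: 2/3 stop brighter.
ISO: 250 → 320 → 400 → 500 → 640 → 800 → 1000 → 1250 → 1600 → 2000 → 2500 — 3 1/3 stops raised (brighter).
Shutter speed: 1/4 → 0.3 → 0.4 → 0.5 → 0.6 → 0.8 — 1 2/3 stops longer (brighter).
Net so far: 5 2/3 stops brighter. Aperture: f/3.2 → f/3.5 → f/4 → f/4.5 → f/5 → f/5.6 → f/6.3 → f/7.1 → f/8 → f/9 → f/10 → f/11 → f/13 → f/14 → f/16 → f/18 → f/20 → f/22.

f/22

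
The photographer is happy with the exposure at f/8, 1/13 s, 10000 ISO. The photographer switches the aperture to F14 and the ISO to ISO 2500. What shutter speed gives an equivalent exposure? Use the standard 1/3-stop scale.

1 s

Aperture: f/8 → f/9 → f/10 → f/11 → f/13 → f/14 — 1 2/3 stops smaller aperture (darker).
ISO: 10000 → 8000 → 6400 → 5000 → 4000 → 3200 → 2500 — 2 stops dropped (darker).
Net change so far: 3 2/3 stops darker. Offset with the shutter speed: 1/13 → 1/10 → 1/8 → 1/6 → 1/5 → 1/4 → 0.3 → 0.4 → 0.5 → 0.6 → 0.8 → 1.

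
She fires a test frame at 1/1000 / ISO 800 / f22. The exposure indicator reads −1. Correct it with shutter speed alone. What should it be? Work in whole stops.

Underexposed by 1 stop → need 1 stop brighter.
Shutter speed: 1/1000 → 1/500.

1/500s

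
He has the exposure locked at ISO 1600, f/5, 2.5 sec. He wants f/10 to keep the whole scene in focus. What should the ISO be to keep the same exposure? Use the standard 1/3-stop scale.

Aperture: f/5 → f/5.6 → f/6.3 → f/7.1 → f/8 → f/9 → f/10 — 2 stops smaller aperture (darker).
Need 2 stops brighter from the ISO: 1600 → 2000 → 2500 → 3200 → 4000 → 5000 → 6400.

ISO 6400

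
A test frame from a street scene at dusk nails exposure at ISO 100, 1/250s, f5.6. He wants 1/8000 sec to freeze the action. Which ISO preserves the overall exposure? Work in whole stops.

ISO 3200

Shutter speed: 1/250 → 1/500 → 1/1000 → 1/2000 → 1/4000 → 1/8000 — 5 stops shorter (darker).
Need 5 stops brighter from the ISO: 100 → 200 → 400 → 800 → 1600 → 3200.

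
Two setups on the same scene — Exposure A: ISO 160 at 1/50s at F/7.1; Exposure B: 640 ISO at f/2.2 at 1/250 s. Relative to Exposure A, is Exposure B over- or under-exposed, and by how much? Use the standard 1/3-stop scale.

3 stops brighter

Aperture: f/7.1 → f/6.3 → f/5.6 → f/5 → f/4.5 → f/4 → f/3.5 → f/3.2 → f/2.8 → f/2.5 → f/2.2 — 3 1/3 stops wider (brighter).
Shutter speed: 1/50 → 1/60 → 1/80 → 1/100 → 1/125 → 1/160 → 1/200 → 1/250 — 2 1/3 stops faster (darker).
ISO: 160 → 200 → 250 → 320 → 400 → 500 → 640 — 2 stops raised (brighter).
Net: +3 1/3 −2 1/3 +2 = +3 stops.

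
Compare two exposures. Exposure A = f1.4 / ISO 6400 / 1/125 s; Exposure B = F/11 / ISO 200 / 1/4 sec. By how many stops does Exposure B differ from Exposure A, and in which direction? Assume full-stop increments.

6 stops darker

Aperture: f/1.4 → f/2 → f/2.8 → f/4 → f/5.6 → f/8 → f/11 — 6 stops narrower (darker).
Shutter speed: 1/125 → 1/60 → 1/30 → 1/15 → 1/8 → 1/4 — 5 stops longer (brighter).
ISO: 6400 → 3200 → 1600 → 800 → 400 → 200 — 5 stops dropped (darker).
Net: −6 +5 −5 = −6 stops.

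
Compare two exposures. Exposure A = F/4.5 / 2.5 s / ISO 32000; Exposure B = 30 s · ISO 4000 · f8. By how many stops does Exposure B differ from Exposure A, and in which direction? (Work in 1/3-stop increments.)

1 stop darker

Aperture: f/4.5 → f/5 → f/5.6 → f/6.3 → f/7.1 → f/8 — 1 2/3 stops narrower (darker).
Shutter speed: 2.5 → 3.2 → 4 → 5 → 6 → 8 → 10 → 13 → 15 → 20 → 25 → 30 — 3 2/3 stops longer (brighter).
ISO: 32000 → 25600 → 20000 → 16000 → 12800 → 10000 → 8000 → 6400 → 5000 → 4000 — 3 stops lower (darker).
Net: −1 2/3 +3 2/3 −3 = −1 stop.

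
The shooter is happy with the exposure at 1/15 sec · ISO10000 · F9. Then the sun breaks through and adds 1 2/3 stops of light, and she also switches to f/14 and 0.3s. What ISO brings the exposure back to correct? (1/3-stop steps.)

Scene light: 1 2/3 stops brighter.
Aperture: f/9 → f/10 → f/11 → f/13 → f/14 — 1 1/3 stops smaller aperture (darker).
Shutter speed: 1/15 → 1/13 → 1/10 → 1/8 → 1/6 → 1/5 → 1/4 → 0.3 — 2 1/3 stops slower (brighter).
Net so far: 2 2/3 stops brighter. ISO: 10000 → 8000 → 6400 → 5000 → 4000 → 3200 → 2500 → 2000 → 1600.

ISO 1600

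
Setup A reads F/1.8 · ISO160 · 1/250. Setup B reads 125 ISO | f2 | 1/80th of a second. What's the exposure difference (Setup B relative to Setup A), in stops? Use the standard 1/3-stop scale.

1 stop brighter

Aperture: f/1.8 → f/2 — 1/3 stop smaller aperture (darker).
Shutter speed: 1/250 → 1/200 → 1/160 → 1/125 → 1/100 → 1/80 — 1 2/3 stops slower (brighter).
ISO: 160 → 125 — 1/3 stop dropped (darker).
Net: −1/3 +1 2/3 −1/3 = +1 stop.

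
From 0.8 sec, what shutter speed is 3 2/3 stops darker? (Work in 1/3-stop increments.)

1/15s

Shutter speed: 0.8 → 0.6 → 0.5 → 0.4 → 0.3 → 1/4 → 1/5 → 1/6 → 1/8 → 1/10 → 1/13 → 1/15 — 3 2/3 stops faster (darker).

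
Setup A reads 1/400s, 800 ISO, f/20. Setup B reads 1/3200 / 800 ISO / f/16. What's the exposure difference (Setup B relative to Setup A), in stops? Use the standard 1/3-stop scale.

2 1/3 stops darker

Aperture: f/20 → f/18 → f/16 — 2/3 stop wider (brighter).
Shutter speed: 1/400 → 1/500 → 1/640 → 1/800 → 1/1000 → 1/1250 → 1/1600 → 1/2000 → 1/2500 → 1/3200 — 3 stops shorter (darker).
ISO: unchanged.
Net: +2/3 −3 = −2 1/3 stops.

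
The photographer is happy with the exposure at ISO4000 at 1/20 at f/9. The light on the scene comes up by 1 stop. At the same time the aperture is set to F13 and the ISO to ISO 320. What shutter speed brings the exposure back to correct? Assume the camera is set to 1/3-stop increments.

0.6 s

Scene light: 1 stop brighter.
Aperture: f/9 → f/10 → f/11 → f/13 — 1 stop smaller aperture (darker).
ISO: 4000 → 3200 → 2500 → 2000 → 1600 → 1250 → 1000 → 800 → 640 → 500 → 400 → 320 — 3 2/3 stops dropped (darker).
Net so far: 3 2/3 stops darker. Shutter speed: 1/20 → 1/15 → 1/13 → 1/10 → 1/8 → 1/6 → 1/5 → 1/4 → 0.3 → 0.4 → 0.5 → 0.6.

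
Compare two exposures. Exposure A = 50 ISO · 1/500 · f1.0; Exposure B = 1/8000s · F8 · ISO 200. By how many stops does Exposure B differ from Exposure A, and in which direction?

8 stops darker

Aperture: f/1.0 → f/1.4 → f/2 → f/2.8 → f/4 → f/5.6 → f/8 — 6 stops smaller aperture (darker).
Shutter speed: 1/500 → 1/1000 → 1/2000 → 1/4000 → 1/8000 — 4 stops faster (darker).
ISO: 50 → 100 → 200 — 2 stops raised (brighter).
Net: −6 −4 +2 = −8 stops.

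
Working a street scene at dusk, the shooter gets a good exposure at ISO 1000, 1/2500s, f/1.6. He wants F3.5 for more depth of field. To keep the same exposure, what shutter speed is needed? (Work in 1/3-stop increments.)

Aperture: f/1.6 → f/1.8 → f/2 → f/2.2 → f/2.5 → f/2.8 → f/3.2 → f/3.5 — 2 1/3 stops stopped down (darker).
Need 2 1/3 stops brighter from the shutter speed: 1/2500 → 1/2000 → 1/1600 → 1/1250 → 1/1000 → 1/800 → 1/640 → 1/500.

1/500s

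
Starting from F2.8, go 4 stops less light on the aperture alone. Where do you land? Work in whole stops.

Aperture: f/2.8 → f/4 → f/5.6 → f/8 → f/11 — 4 stops stopped down (darker).

f/11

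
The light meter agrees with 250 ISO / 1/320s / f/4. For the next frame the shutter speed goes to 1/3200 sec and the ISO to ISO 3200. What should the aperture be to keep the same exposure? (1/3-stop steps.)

Shutter speed: 1/320 → 1/400 → 1/500 → 1/640 → 1/800 → 1/1000 → 1/1250 → 1/1600 → 1/2000 → 1/2500 → 1/3200 — 3 1/3 stops shorter (darker).
ISO: 250 → 320 → 400 → 500 → 640 → 800 → 1000 → 1250 → 1600 → 2000 → 2500 → 3200 — 3 2/3 stops raised (brighter).
Net change so far: 1/3 stop brighter. Offset with the aperture: f/4 → f/4.5.

f/4.5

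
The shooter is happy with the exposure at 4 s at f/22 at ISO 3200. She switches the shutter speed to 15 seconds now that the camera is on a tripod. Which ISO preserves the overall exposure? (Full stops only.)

Shutter speed: 4 → 8 → 15 — 2 stops longer (brighter).
Need 2 stops darker from the ISO: 3200 → 1600 → 800.

ISO 800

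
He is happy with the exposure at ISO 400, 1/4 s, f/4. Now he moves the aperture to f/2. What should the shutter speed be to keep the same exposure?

1/15s

Aperture: f/4 → f/2.8 → f/2 — 2 stops larger aperture (brighter).
Need 2 stops darker from the shutter speed: 1/4 → 1/8 → 1/15.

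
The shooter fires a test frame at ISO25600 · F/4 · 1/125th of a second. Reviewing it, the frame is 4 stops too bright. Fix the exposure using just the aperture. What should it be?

Overexposed by 4 stops → need 4 stops darker.
Aperture: f/4 → f/5.6 → f/8 → f/11 → f/16.

f/16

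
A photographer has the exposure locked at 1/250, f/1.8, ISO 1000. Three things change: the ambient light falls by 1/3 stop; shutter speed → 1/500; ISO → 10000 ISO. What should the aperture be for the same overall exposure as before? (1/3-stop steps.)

f/3.5

Scene light: 1/3 stop darker.
Shutter speed: 1/250 → 1/320 → 1/400 → 1/500 — 1 stop faster (darker).
ISO: 1000 → 1250 → 1600 → 2000 → 2500 → 3200 → 4000 → 5000 → 6400 → 8000 → 10000 — 3 1/3 stops higher (brighter).
Net so far: 2 stops brighter. Aperture: f/1.8 → f/2 → f/2.2 → f/2.5 → f/2.8 → f/3.2 → f/3.5.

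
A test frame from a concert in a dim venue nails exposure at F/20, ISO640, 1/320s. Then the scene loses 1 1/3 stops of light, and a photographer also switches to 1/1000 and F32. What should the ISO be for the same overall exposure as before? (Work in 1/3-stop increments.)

ISO 12800

Scene light: 1 1/3 stops darker.
Shutter speed: 1/320 → 1/400 → 1/500 → 1/640 → 1/800 → 1/1000 — 1 2/3 stops shorter (darker).
Aperture: f/20 → f/22 → f/25 → f/29 → f/32 — 1 1/3 stops smaller aperture (darker).
Net so far: 4 1/3 stops darker. ISO: 640 → 800 → 1000 → 1250 → 1600 → 2000 → 2500 → 3200 → 4000 → 5000 → 6400 → 8000 → 10000 → 12800.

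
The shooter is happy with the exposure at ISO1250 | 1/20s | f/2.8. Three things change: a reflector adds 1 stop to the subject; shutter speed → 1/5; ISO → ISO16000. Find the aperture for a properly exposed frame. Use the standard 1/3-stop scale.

f/29

Scene light: 1 stop brighter.
Shutter speed: 1/20 → 1/15 → 1/13 → 1/10 → 1/8 → 1/6 → 1/5 — 2 stops slower (brighter).
ISO: 1250 → 1600 → 2000 → 2500 → 3200 → 4000 → 5000 → 6400 → 8000 → 10000 → 12800 → 16000 — 3 2/3 stops higher (brighter).
Net so far: 6 2/3 stops brighter. Aperture: f/2.8 → f/3.2 → f/3.5 → f/4 → f/4.5 → f/5 → f/5.6 → f/6.3 → f/7.1 → f/8 → f/9 → f/10 → f/11 → f/13 → f/14 → f/16 → f/18 → f/20 → f/22 → f/25 → f/29.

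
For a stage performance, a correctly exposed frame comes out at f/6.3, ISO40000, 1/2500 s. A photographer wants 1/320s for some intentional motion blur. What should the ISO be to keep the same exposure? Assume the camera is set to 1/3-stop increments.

Shutter speed: 1/2500 → 1/2000 → 1/1600 → 1/1250 → 1/1000 → 1/800 → 1/640 → 1/500 → 1/400 → 1/320 — 3 stops longer (brighter).
Need 3 stops darker from the ISO: 40000 → 32000 → 25600 → 20000 → 16000 → 12800 → 10000 → 8000 → 6400 → 5000.

ISO 5000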